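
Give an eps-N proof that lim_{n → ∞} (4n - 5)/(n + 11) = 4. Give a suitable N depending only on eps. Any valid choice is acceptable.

N = 49/eps

Let eps > 0 be given. For n ≥ 1, |(4n - 5)/(n + 11) − 4| = |-49|/((n + 11)) = 49/((n + 11)).
Since n + 11 ≥ n for n ≥ 1, this is ≤ 49/(n) = 49/n.
So |(4n - 5)/(n + 11) − 4| < eps whenever n > 49/eps.
Take N = 49/eps. If n > N then |(4n - 5)/(n + 11) − 4| ≤ 49/n < eps.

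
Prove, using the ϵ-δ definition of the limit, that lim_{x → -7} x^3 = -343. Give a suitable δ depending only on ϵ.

δ = min(1, ϵ/169)

Fix ϵ > 0. We seek δ > 0 with 0 < |x + 7| < δ ⇒ |x^3 + 343| < ϵ.
Factor: x^3 + 343 = (x + 7)(x^2 - 7x + 49), so |x^3 + 343| = |x + 7|·|x^2 - 7x + 49|.
Restrict δ ≤ 1. Then |x + 7| < 1 gives |x| < 8, so by the triangle inequality |x^2 - 7x + 49| ≤ 8^2 + 7·8 + 49 = 169.
Hence |x^3 + 343| ≤ 169|x + 7|, which is < ϵ once |x + 7| < ϵ/169.
Take δ = min(1, ϵ/169). If 0 < |x + 7| < δ then both bounds hold and |x^3 + 343| ≤ 169|x + 7| < 169·(ϵ/169) = ϵ.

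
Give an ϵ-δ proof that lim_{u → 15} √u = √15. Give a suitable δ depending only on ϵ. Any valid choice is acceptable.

δ = min(15, √15·ϵ)

Fix ϵ > 0. We want δ > 0 such that 0 < |u − 15| < δ implies |√u − √15| < ϵ.
Multiplying by the conjugate, |√u − √15| = |u − 15|/(√u + √15).
Restrict δ ≤ 15 so that |u − 15| < 15 forces u > 0, and then √u + √15 > √15.
Hence |√u − √15| < |u − 15|/√15, which is < ϵ once |u − 15| < √15·ϵ.
Take δ = min(15, √15·ϵ). If 0 < |u − 15| < δ then u > 0 and |√u − √15| < |u − 15|/√15 < ϵ.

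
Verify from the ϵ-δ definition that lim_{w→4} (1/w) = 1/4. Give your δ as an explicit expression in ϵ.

Suppose ϵ > 0. We seek δ > 0 such that 0 < |w − 4| < δ implies |1/w − (1/4)| < ϵ.
|1/w − (1/4)| = |4 − w|/(4·|w|) = |w − 4|/(4|w|).
Restrict δ ≤ 2. Then |w − 4| < 2 gives |w| > 2, so 4|w| > 8.
Then |1/w − (1/4)| < |w − 4|/8, which is < ϵ when |w − 4| < 8ϵ.
Take δ = min(2, 8ϵ). Then 0 < |w − 4| < δ gives both |w − 4| < 2 and |w − 4| < 8ϵ, so |1/w − (1/4)| < ϵ.

δ = min(2, 8ϵ)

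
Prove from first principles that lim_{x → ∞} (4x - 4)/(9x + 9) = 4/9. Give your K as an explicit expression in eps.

K = (8/9)/eps

Let eps > 0 be given. We seek K > 0 such that x > K implies |(4x - 4)/(9x + 9) − (4/9)| < eps.
(4x - 4)/(9x + 9) − (4/9) = (9(4x - 4) − 4(9x + 9)) / (9(9x + 9)) = -72/(9(9x + 9)).
For x > 0 we have 9x + 9 > 9x, so |(4x - 4)/(9x + 9) − (4/9)| = 72/(9(9x + 9)) < 72/(9·9x) = (8/9)/x.
Thus |(4x - 4)/(9x + 9) − (4/9)| < eps whenever x > (8/9)/eps.
Take K = (8/9)/eps. If x > K then |(4x - 4)/(9x + 9) − (4/9)| < (8/9)/x < eps.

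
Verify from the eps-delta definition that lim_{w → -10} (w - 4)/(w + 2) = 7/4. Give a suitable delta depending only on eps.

delta = min(4, (16/3)eps)

Suppose eps > 0. We want delta > 0 with 0 < |w + 10| < delta ⇒ |(w - 4)/(w + 2) − (7/4)| < eps.
Combining over a common denominator, (w - 4)/(w + 2) − (7/4) = [(w - 4)·(-8) − (-14)·(w + 2)] / [(-8)·(w + 2)] = 6(w + 10) / ((-8)(w + 2)).
So |(w - 4)/(w + 2) − (7/4)| = 6|w + 10| / (8·|w + 2|).
Restrict delta ≤ 4. Then |w + 10| < 4 gives |w + 2| = |(w + 10) + (-8)| ≥ 8 − 4 = 4.
Hence |(w - 4)/(w + 2) − (7/4)| < 6|w + 10|/(8·4) = (3/16)|w + 10|, which is < eps once |w + 10| < (16/3)eps.
Take delta = min(4, (16/3)eps). Then 0 < |w + 10| < delta forces both bounds, so |(w - 4)/(w + 2) − (7/4)| < eps.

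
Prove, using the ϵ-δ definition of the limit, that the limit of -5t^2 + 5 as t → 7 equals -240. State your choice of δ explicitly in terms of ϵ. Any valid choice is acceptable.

Suppose ϵ > 0. We want δ > 0 such that 0 < |t − 7| < δ implies |(-5t^2 + 5) + 240| < ϵ.
(-5t^2 + 5) + 240 = -5t^2 + 245 = (t − 7)(-5t - 35).
So |(-5t^2 + 5) + 240| = |t − 7|·|-5t - 35|.
Assume first that |t − 7| < 2, so |t| < 9. Then |-5t - 35| ≤ 5·9 + 35 = 80.
Hence |(-5t^2 + 5) + 240| ≤ 80|t − 7| < ϵ provided |t − 7| < ϵ/80.
Take δ = min(2, ϵ/80). Then 0 < |t − 7| < δ gives both |t − 7| < 2 and |t − 7| < ϵ/80, so |(-5t^2 + 5) + 240| < ϵ.

δ = min(2, ϵ/80)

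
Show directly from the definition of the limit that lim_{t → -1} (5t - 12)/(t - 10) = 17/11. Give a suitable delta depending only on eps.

delta = min(11/2, (121/76)eps)

Fix eps > 0. We want delta > 0 with 0 < |t + 1| < delta ⇒ |(5t - 12)/(t - 10) − (17/11)| < eps.
Combining over a common denominator, (5t - 12)/(t - 10) − (17/11) = [(5t - 12)·(-11) − (-17)·(t - 10)] / [(-11)·(t - 10)] = -38(t + 1) / ((-11)(t - 10)).
So |(5t - 12)/(t - 10) − (17/11)| = 38|t + 1| / (11·|t − 10|).
Restrict delta ≤ 11/2. Then |t + 1| < 11/2 gives |t − 10| = |(t + 1) + (-11)| ≥ 11 − 11/2 = 11/2.
Hence |(5t - 12)/(t - 10) − (17/11)| < 38|t + 1|/(11·(11/2)) = (76/121)|t + 1|, which is < eps once |t + 1| < (121/76)eps.
Take delta = min(11/2, (121/76)eps). Then 0 < |t + 1| < delta forces both bounds, so |(5t - 12)/(t - 10) − (17/11)| < eps.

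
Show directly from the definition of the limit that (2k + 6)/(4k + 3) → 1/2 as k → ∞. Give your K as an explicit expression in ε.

K = (9/8)/ε

Suppose ε > 0. For k ≥ 1, |(2k + 6)/(4k + 3) − (1/2)| = |18|/(4(4k + 3)) = 18/(4(4k + 3)).
Since 4k + 3 ≥ 4k for k ≥ 1, this is ≤ 18/(4·4k) = (9/8)/k.
So |(2k + 6)/(4k + 3) − (1/2)| < ε whenever k > (9/8)/ε.
Take K = (9/8)/ε. If k > K then |(2k + 6)/(4k + 3) − (1/2)| ≤ (9/8)/k < ε.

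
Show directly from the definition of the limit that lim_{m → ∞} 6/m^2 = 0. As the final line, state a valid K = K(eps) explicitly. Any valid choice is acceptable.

Let eps > 0 be given. For m ≥ 1, |6/m^2 − 0| = 6/m^2.
6/m^2 < eps ⇔ m^2 > 6/eps ⇔ m > (6/eps)^{1/2}.
Take K = (6/eps)^{1/2}. Then m > K implies 6/m^2 < eps.

K = (6/eps)^{1/2}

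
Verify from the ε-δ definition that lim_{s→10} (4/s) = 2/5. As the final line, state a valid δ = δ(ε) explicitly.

Let ε > 0. We seek δ > 0 such that 0 < |s − 10| < δ implies |4/s − (2/5)| < ε.
|4/s − (2/5)| = 4·|10 − s|/(10·|s|) = 4|s − 10|/(10|s|).
Restrict δ ≤ 5. Then |s − 10| < 5 gives |s| > 5, so 10|s| > 50.
Then |4/s − (2/5)| < 4|s − 10|/50, which is < ε when |s − 10| < (25/2)ε.
Take δ = min(5, (25/2)ε). Then 0 < |s − 10| < δ gives both |s − 10| < 5 and |s − 10| < (25/2)ε, so |4/s − (2/5)| < ε.

δ = min(5, (25/2)ε)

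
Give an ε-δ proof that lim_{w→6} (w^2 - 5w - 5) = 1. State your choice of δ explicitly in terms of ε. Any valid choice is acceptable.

Let ε > 0 be given. We want δ > 0 such that 0 < |w − 6| < δ implies |(w^2 - 5w - 5) − 1| < ε.
(w^2 - 5w - 5) − 1 = w^2 - 5w - 6 = (w − 6)(w + 1).
So |(w^2 - 5w - 5) − 1| = |w − 6|·|w + 1|.
Assume first that |w − 6| < 1, so |w| < 7. Then |w + 1| ≤ 7 + 1 = 8.
Hence |(w^2 - 5w - 5) − 1| ≤ 8|w − 6| < ε provided |w − 6| < ε/8.
Choosing δ = min(1, ε/8) ensures both conditions, hence |(w^2 - 5w - 5) − 1| < ε.

δ = min(1, ε/8)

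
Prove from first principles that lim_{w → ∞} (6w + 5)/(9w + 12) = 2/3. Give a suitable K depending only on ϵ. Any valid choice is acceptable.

K = (1/3)/ϵ

Suppose ϵ > 0. We seek K > 0 such that w > K implies |(6w + 5)/(9w + 12) − (2/3)| < ϵ.
(6w + 5)/(9w + 12) − (2/3) = (9(6w + 5) − 6(9w + 12)) / (9(9w + 12)) = -27/(9(9w + 12)).
For w > 0 we have 9w + 12 > 9w, so |(6w + 5)/(9w + 12) − (2/3)| = 27/(9(9w + 12)) < 27/(9·9w) = (1/3)/w.
Thus |(6w + 5)/(9w + 12) − (2/3)| < ϵ whenever w > (1/3)/ϵ.
Take K = (1/3)/ϵ. If w > K then |(6w + 5)/(9w + 12) − (2/3)| < (1/3)/w < ϵ.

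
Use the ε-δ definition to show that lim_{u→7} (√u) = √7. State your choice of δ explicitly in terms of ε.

Fix ε > 0. We want δ > 0 such that 0 < |u − 7| < δ implies |√u − √7| < ε.
Rationalise: √u − √7 = (u − 7)/(√u + √7), so |√u − √7| = |u − 7|/(√u + √7).
Restrict δ ≤ 7 so that |u − 7| < 7 forces u > 0, and then √u + √7 > √7.
Hence |√u − √7| < |u − 7|/√7, which is < ε once |u − 7| < √7·ε.
Take δ = min(7, √7·ε). If 0 < |u − 7| < δ then u > 0 and |√u − √7| < |u − 7|/√7 < ε.

δ = min(7, √7·ε)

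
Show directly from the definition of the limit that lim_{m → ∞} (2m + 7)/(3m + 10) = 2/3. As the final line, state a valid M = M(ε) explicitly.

Suppose ε > 0. For m ≥ 1, |(2m + 7)/(3m + 10) − (2/3)| = |1|/(3(3m + 10)) = 1/(3(3m + 10)).
Since 3m + 10 ≥ 3m for m ≥ 1, this is ≤ 1/(3·3m) = (1/9)/m.
So |(2m + 7)/(3m + 10) − (2/3)| < ε whenever m > (1/9)/ε.
Take M = (1/9)/ε. If m > M then |(2m + 7)/(3m + 10) − (2/3)| ≤ (1/9)/m < ε.

M = (1/9)/ε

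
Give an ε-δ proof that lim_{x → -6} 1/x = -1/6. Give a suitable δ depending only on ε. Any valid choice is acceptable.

δ = min(3, 18ε)

Let ε > 0. We seek δ > 0 such that 0 < |x + 6| < δ implies |1/x + 1/6| < ε.
|1/x + 1/6| = |-6 − x|/(6·|x|) = |x + 6|/(6|x|).
Require δ ≤ 3 so that |x| > 6 − 3 = 3, hence 6|x| > 18.
Then |1/x + 1/6| < |x + 6|/18, which is < ε when |x + 6| < 18ε.
Take δ = min(3, 18ε). Then 0 < |x + 6| < δ gives both |x + 6| < 3 and |x + 6| < 18ε, so |1/x + 1/6| < ε.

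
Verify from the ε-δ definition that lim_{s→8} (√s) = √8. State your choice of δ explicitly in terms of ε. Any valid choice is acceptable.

Let ε > 0 be given. We want δ > 0 such that 0 < |s − 8| < δ implies |√s − √8| < ε.
Rationalise: √s − √8 = (s − 8)/(√s + √8), so |√s − √8| = |s − 8|/(√s + √8).
Restrict δ ≤ 8 so that |s − 8| < 8 forces s > 0, and then √s + √8 > √8.
Hence |√s − √8| < |s − 8|/√8, which is < ε once |s − 8| < √8·ε.
Take δ = min(8, √8·ε). If 0 < |s − 8| < δ then s > 0 and |√s − √8| < |s − 8|/√8 < ε.

δ = min(8, √8·ε)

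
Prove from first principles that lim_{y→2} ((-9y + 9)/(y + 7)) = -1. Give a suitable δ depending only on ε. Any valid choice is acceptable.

δ = min(9/2, (9/16)ε)

Let ε > 0. We want δ > 0 with 0 < |y − 2| < δ ⇒ |(-9y + 9)/(y + 7) + 1| < ε.
Combining over a common denominator, (-9y + 9)/(y + 7) + 1 = [(-9y + 9)·9 − (-9)·(y + 7)] / [9·(y + 7)] = -72(y − 2) / (9(y + 7)).
So |(-9y + 9)/(y + 7) + 1| = 72|y − 2| / (9·|y + 7|).
Restrict δ ≤ 9/2. Then |y − 2| < 9/2 gives |y + 7| = |(y − 2) + 9| ≥ 9 − 9/2 = 9/2.
Hence |(-9y + 9)/(y + 7) + 1| < 72|y − 2|/(9·(9/2)) = (16/9)|y − 2|, which is < ε once |y − 2| < (9/16)ε.
Take δ = min(9/2, (9/16)ε). Then 0 < |y − 2| < δ forces both bounds, so |(-9y + 9)/(y + 7) + 1| < ε.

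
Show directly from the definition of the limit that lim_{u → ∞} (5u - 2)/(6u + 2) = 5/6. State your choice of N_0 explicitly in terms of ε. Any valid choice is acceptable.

N_0 = (11/18)/ε

Let ε > 0 be given. We seek N_0 > 0 such that u > N_0 implies |(5u - 2)/(6u + 2) − (5/6)| < ε.
(5u - 2)/(6u + 2) − (5/6) = (6(5u - 2) − 5(6u + 2)) / (6(6u + 2)) = -22/(6(6u + 2)).
For u > 0 we have 6u + 2 > 6u, so |(5u - 2)/(6u + 2) − (5/6)| = 22/(6(6u + 2)) < 22/(6·6u) = (11/18)/u.
Thus |(5u - 2)/(6u + 2) − (5/6)| < ε whenever u > (11/18)/ε.
Take N_0 = (11/18)/ε. If u > N_0 then |(5u - 2)/(6u + 2) − (5/6)| < (11/18)/u < ε.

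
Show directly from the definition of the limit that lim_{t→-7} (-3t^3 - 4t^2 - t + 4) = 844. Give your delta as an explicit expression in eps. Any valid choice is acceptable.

delta = min(2, eps/516)

Let eps > 0 be given. We want delta > 0 such that 0 < |t + 7| < delta implies |(-3t^3 - 4t^2 - t + 4) − 844| < eps.
(-3t^3 - 4t^2 - t + 4) − 844 = -3t^3 - 4t^2 - t - 840 = (t + 7)(-3t^2 + 17t - 120).
So |(-3t^3 - 4t^2 - t + 4) − 844| = |t + 7|·|-3t^2 + 17t - 120|.
Require delta ≤ 2. Then |t + 7| < 2 gives |t| < 9, and by the triangle inequality |-3t^2 + 17t - 120| ≤ 3·9^2 + 17·9 + 120 = 516.
Hence |(-3t^3 - 4t^2 - t + 4) − 844| ≤ 516|t + 7| < eps provided |t + 7| < eps/516.
Take delta = min(2, eps/516). Then 0 < |t + 7| < delta gives both |t + 7| < 2 and |t + 7| < eps/516, so |(-3t^3 - 4t^2 - t + 4) − 844| < eps.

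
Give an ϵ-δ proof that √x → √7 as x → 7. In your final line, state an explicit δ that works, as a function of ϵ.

δ = min(7, √7·ϵ)

Suppose ϵ > 0. We want δ > 0 such that 0 < |x − 7| < δ implies |√x − √7| < ϵ.
Rationalise: √x − √7 = (x − 7)/(√x + √7), so |√x − √7| = |x − 7|/(√x + √7).
Restrict δ ≤ 7 so that |x − 7| < 7 forces x > 0, and then √x + √7 > √7.
Hence |√x − √7| < |x − 7|/√7, which is < ϵ once |x − 7| < √7·ϵ.
Take δ = min(7, √7·ϵ). If 0 < |x − 7| < δ then x > 0 and |√x − √7| < |x − 7|/√7 < ϵ.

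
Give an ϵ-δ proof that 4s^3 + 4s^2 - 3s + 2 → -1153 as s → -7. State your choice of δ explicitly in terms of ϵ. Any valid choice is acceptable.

δ = min(1, ϵ/613)

Let ϵ > 0. We want δ > 0 such that 0 < |s + 7| < δ implies |(4s^3 + 4s^2 - 3s + 2) + 1153| < ϵ.
(4s^3 + 4s^2 - 3s + 2) + 1153 = 4s^3 + 4s^2 - 3s + 1155 = (s + 7)(4s^2 - 24s + 165).
So |(4s^3 + 4s^2 - 3s + 2) + 1153| = |s + 7|·|4s^2 - 24s + 165|.
Require δ ≤ 1. Then |s + 7| < 1 gives |s| < 8, and by the triangle inequality |4s^2 - 24s + 165| ≤ 4·8^2 + 24·8 + 165 = 613.
Hence |(4s^3 + 4s^2 - 3s + 2) + 1153| ≤ 613|s + 7| < ϵ provided |s + 7| < ϵ/613.
Take δ = min(1, ϵ/613). Then 0 < |s + 7| < δ gives both |s + 7| < 1 and |s + 7| < ϵ/613, so |(4s^3 + 4s^2 - 3s + 2) + 1153| < ϵ.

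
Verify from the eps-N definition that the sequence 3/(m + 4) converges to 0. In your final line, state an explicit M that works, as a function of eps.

Fix eps > 0. For m ≥ 1, |3/(m + 4) − 0| = 3/(m + 4) ≤ 3/m.
We need 3/m < eps, i.e. m > 3/eps.
Take M = 3/eps. If m > M then |3/(m + 4)| ≤ 3/m < eps.

M = 3/eps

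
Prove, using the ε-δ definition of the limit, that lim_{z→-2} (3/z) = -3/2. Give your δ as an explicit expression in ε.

Let ε > 0. We seek δ > 0 such that 0 < |z + 2| < δ implies |3/z + 3/2| < ε.
|3/z + 3/2| = 3·|-2 − z|/(2·|z|) = 3|z + 2|/(2|z|).
Require δ ≤ 1 so that |z| > 2 − 1 = 1, hence 2|z| > 2.
Then |3/z + 3/2| < 3|z + 2|/2, which is < ε when |z + 2| < (2/3)ε.
Take δ = min(1, (2/3)ε). Then 0 < |z + 2| < δ gives both |z + 2| < 1 and |z + 2| < (2/3)ε, so |3/z + 3/2| < ε.

δ = min(1, (2/3)ε)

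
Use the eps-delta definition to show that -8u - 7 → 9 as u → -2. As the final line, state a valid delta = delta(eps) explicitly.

Suppose eps > 0. We need delta > 0 so that 0 < |u + 2| < delta implies |(-8u - 7) − 9| < eps.
|(-8u - 7) − 9| = |-8u - 16| = 8|u + 2|.
Thus it suffices that |u + 2| < eps/8.
Choosing delta = eps/8 gives |(-8u - 7) − 9| = 8|u + 2| < eps whenever |u + 2| < delta.

delta = eps/8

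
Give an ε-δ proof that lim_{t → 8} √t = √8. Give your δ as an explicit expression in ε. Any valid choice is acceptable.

Let ε > 0. We want δ > 0 such that 0 < |t − 8| < δ implies |√t − √8| < ε.
Rationalise: √t − √8 = (t − 8)/(√t + √8), so |√t − √8| = |t − 8|/(√t + √8).
Restrict δ ≤ 8 so that |t − 8| < 8 forces t > 0, and then √t + √8 > √8.
Hence |√t − √8| < |t − 8|/√8, which is < ε once |t − 8| < √8·ε.
Take δ = min(8, √8·ε). If 0 < |t − 8| < δ then t > 0 and |√t − √8| < |t − 8|/√8 < ε.

δ = min(8, √8·ε)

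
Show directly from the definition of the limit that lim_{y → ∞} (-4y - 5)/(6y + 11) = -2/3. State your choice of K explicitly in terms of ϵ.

Let ϵ > 0. We seek K > 0 such that y > K implies |(-4y - 5)/(6y + 11) + 2/3| < ϵ.
(-4y - 5)/(6y + 11) + 2/3 = (6(-4y - 5) − (-4)(6y + 11)) / (6(6y + 11)) = 14/(6(6y + 11)).
For y > 0 we have 6y + 11 > 6y, so |(-4y - 5)/(6y + 11) + 2/3| = 14/(6(6y + 11)) < 14/(6·6y) = (7/18)/y.
Thus |(-4y - 5)/(6y + 11) + 2/3| < ϵ whenever y > (7/18)/ϵ.
Take K = (7/18)/ϵ. If y > K then |(-4y - 5)/(6y + 11) + 2/3| < (7/18)/y < ϵ.

K = (7/18)/ϵ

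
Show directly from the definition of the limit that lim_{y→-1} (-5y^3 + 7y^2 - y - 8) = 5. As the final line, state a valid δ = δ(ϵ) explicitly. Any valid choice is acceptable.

δ = min(2, ϵ/94)

Fix ϵ > 0. We want δ > 0 such that 0 < |y + 1| < δ implies |(-5y^3 + 7y^2 - y - 8) − 5| < ϵ.
(-5y^3 + 7y^2 - y - 8) − 5 = -5y^3 + 7y^2 - y - 13 = (y + 1)(-5y^2 + 12y - 13).
So |(-5y^3 + 7y^2 - y - 8) − 5| = |y + 1|·|-5y^2 + 12y - 13|.
Assume first that |y + 1| < 2, so |y| < 3. Then |-5y^2 + 12y - 13| ≤ 5·3^2 + 12·3 + 13 = 94.
Hence |(-5y^3 + 7y^2 - y - 8) − 5| ≤ 94|y + 1| < ϵ provided |y + 1| < ϵ/94.
Take δ = min(2, ϵ/94). Then 0 < |y + 1| < δ gives both |y + 1| < 2 and |y + 1| < ϵ/94, so |(-5y^3 + 7y^2 - y - 8) − 5| < ϵ.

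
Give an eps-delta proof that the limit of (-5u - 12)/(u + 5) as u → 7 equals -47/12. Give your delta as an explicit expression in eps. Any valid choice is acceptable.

Suppose eps > 0. We want delta > 0 with 0 < |u − 7| < delta ⇒ |(-5u - 12)/(u + 5) + 47/12| < eps.
Combining over a common denominator, (-5u - 12)/(u + 5) + 47/12 = [(-5u - 12)·12 − (-47)·(u + 5)] / [12·(u + 5)] = -13(u − 7) / (12(u + 5)).
So |(-5u - 12)/(u + 5) + 47/12| = 13|u − 7| / (12·|u + 5|).
Require delta ≤ 6, so |u + 5| ≥ |12| − |u − 7| > 12 − 6 = 6.
Hence |(-5u - 12)/(u + 5) + 47/12| < 13|u − 7|/(12·6) = (13/72)|u − 7|, which is < eps once |u − 7| < (72/13)eps.
Take delta = min(6, (72/13)eps). Then 0 < |u − 7| < delta forces both bounds, so |(-5u - 12)/(u + 5) + 47/12| < eps.

delta = min(6, (72/13)eps)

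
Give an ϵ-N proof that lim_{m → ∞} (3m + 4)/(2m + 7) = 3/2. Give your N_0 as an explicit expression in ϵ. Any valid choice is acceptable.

Fix ϵ > 0. For m ≥ 1, |(3m + 4)/(2m + 7) − (3/2)| = |-13|/(2(2m + 7)) = 13/(2(2m + 7)).
Since 2m + 7 ≥ 2m for m ≥ 1, this is ≤ 13/(2·2m) = (13/4)/m.
So |(3m + 4)/(2m + 7) − (3/2)| < ϵ whenever m > (13/4)/ϵ.
Take N_0 = (13/4)/ϵ. If m > N_0 then |(3m + 4)/(2m + 7) − (3/2)| ≤ (13/4)/m < ϵ.

N_0 = (13/4)/ϵ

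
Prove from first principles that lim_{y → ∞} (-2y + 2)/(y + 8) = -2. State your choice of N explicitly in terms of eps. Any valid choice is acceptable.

N = 18/eps

Suppose eps > 0. We seek N > 0 such that y > N implies |(-2y + 2)/(y + 8) + 2| < eps.
(-2y + 2)/(y + 8) + 2 = ((-2y + 2) − (-2)(y + 8)) / ((y + 8)) = 18/((y + 8)).
For y > 0 we have y + 8 > y, so |(-2y + 2)/(y + 8) + 2| = 18/((y + 8)) < 18/(y) = 18/y.
Thus |(-2y + 2)/(y + 8) + 2| < eps whenever y > 18/eps.
Take N = 18/eps. If y > N then |(-2y + 2)/(y + 8) + 2| < 18/y < eps.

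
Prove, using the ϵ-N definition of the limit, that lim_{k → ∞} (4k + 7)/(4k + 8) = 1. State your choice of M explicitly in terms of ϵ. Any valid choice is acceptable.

M = (1/4)/ϵ

Fix ϵ > 0. For k ≥ 1, |(4k + 7)/(4k + 8) − 1| = |-4|/(4(4k + 8)) = 4/(4(4k + 8)).
Since 4k + 8 ≥ 4k for k ≥ 1, this is ≤ 4/(4·4k) = (1/4)/k.
So |(4k + 7)/(4k + 8) − 1| < ϵ whenever k > (1/4)/ϵ.
Take M = (1/4)/ϵ. If k > M then |(4k + 7)/(4k + 8) − 1| ≤ (1/4)/k < ϵ.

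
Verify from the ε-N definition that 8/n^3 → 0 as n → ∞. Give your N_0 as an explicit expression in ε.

Suppose ε > 0. For n ≥ 1, |8/n^3 − 0| = 8/n^3.
8/n^3 < ε ⇔ n^3 > 8/ε ⇔ n > (8/ε)^{1/3}.
Take N_0 = (8/ε)^{1/3}. Then n > N_0 implies 8/n^3 < ε.

N_0 = (8/ε)^{1/3}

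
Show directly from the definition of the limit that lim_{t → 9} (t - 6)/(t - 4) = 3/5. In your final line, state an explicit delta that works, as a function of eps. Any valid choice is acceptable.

Let eps > 0 be given. We want delta > 0 with 0 < |t − 9| < delta ⇒ |(t - 6)/(t - 4) − (3/5)| < eps.
Combining over a common denominator, (t - 6)/(t - 4) − (3/5) = [(t - 6)·5 − 3·(t - 4)] / [5·(t - 4)] = 2(t − 9) / (5(t - 4)).
So |(t - 6)/(t - 4) − (3/5)| = 2|t − 9| / (5·|t − 4|).
Restrict delta ≤ 5/2. Then |t − 9| < 5/2 gives |t − 4| = |(t − 9) + 5| ≥ 5 − 5/2 = 5/2.
Hence |(t - 6)/(t - 4) − (3/5)| < 2|t − 9|/(5·(5/2)) = (4/25)|t − 9|, which is < eps once |t − 9| < (25/4)eps.
Take delta = min(5/2, (25/4)eps). Then 0 < |t − 9| < delta forces both bounds, so |(t - 6)/(t - 4) − (3/5)| < eps.

delta = min(5/2, (25/4)eps)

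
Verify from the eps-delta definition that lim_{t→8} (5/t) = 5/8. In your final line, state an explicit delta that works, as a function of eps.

delta = min(4, (32/5)eps)

Suppose eps > 0. We seek delta > 0 such that 0 < |t − 8| < delta implies |5/t − (5/8)| < eps.
|5/t − (5/8)| = 5·|8 − t|/(8·|t|) = 5|t − 8|/(8|t|).
Restrict delta ≤ 4. Then |t − 8| < 4 gives |t| > 4, so 8|t| > 32.
Then |5/t − (5/8)| < 5|t − 8|/32, which is < eps when |t − 8| < (32/5)eps.
Take delta = min(4, (32/5)eps). Then 0 < |t − 8| < delta gives both |t − 8| < 4 and |t − 8| < (32/5)eps, so |5/t − (5/8)| < eps.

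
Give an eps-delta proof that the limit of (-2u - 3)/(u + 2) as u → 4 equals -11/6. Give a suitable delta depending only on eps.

delta = min(3, 18eps)

Fix eps > 0. We want delta > 0 with 0 < |u − 4| < delta ⇒ |(-2u - 3)/(u + 2) + 11/6| < eps.
Combining over a common denominator, (-2u - 3)/(u + 2) + 11/6 = [(-2u - 3)·6 − (-11)·(u + 2)] / [6·(u + 2)] = -1(u − 4) / (6(u + 2)).
So |(-2u - 3)/(u + 2) + 11/6| = |u − 4| / (6·|u + 2|).
Require delta ≤ 3, so |u + 2| ≥ |6| − |u − 4| > 6 − 3 = 3.
Hence |(-2u - 3)/(u + 2) + 11/6| < |u − 4|/(6·3) = (1/18)|u − 4|, which is < eps once |u − 4| < 18eps.
Take delta = min(3, 18eps). Then 0 < |u − 4| < delta forces both bounds, so |(-2u - 3)/(u + 2) + 11/6| < eps.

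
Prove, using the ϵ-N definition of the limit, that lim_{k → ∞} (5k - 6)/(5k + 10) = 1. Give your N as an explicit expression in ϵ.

N = (16/5)/ϵ

Suppose ϵ > 0. For k ≥ 1, |(5k - 6)/(5k + 10) − 1| = |-80|/(5(5k + 10)) = 80/(5(5k + 10)).
Since 5k + 10 ≥ 5k for k ≥ 1, this is ≤ 80/(5·5k) = (16/5)/k.
So |(5k - 6)/(5k + 10) − 1| < ϵ whenever k > (16/5)/ϵ.
Take N = (16/5)/ϵ. If k > N then |(5k - 6)/(5k + 10) − 1| ≤ (16/5)/k < ϵ.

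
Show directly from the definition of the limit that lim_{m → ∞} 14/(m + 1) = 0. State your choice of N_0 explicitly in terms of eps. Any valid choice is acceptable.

N_0 = 14/eps

Let eps > 0. For m ≥ 1, |14/(m + 1) − 0| = 14/(m + 1) ≤ 14/m.
We need 14/m < eps, i.e. m > 14/eps.
Take N_0 = 14/eps. If m > N_0 then |14/(m + 1)| ≤ 14/m < eps.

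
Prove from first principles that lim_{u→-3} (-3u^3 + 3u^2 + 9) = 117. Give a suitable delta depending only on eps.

Let eps > 0. We want delta > 0 such that 0 < |u + 3| < delta implies |(-3u^3 + 3u^2 + 9) − 117| < eps.
(-3u^3 + 3u^2 + 9) − 117 = -3u^3 + 3u^2 - 108 = (u + 3)(-3u^2 + 12u - 36).
So |(-3u^3 + 3u^2 + 9) − 117| = |u + 3|·|-3u^2 + 12u - 36|.
Require delta ≤ 1. Then |u + 3| < 1 gives |u| < 4, and by the triangle inequality |-3u^2 + 12u - 36| ≤ 3·4^2 + 12·4 + 36 = 132.
Hence |(-3u^3 + 3u^2 + 9) − 117| ≤ 132|u + 3| < eps provided |u + 3| < eps/132.
Choosing delta = min(1, eps/132) ensures both conditions, hence |(-3u^3 + 3u^2 + 9) − 117| < eps.

delta = min(1, eps/132)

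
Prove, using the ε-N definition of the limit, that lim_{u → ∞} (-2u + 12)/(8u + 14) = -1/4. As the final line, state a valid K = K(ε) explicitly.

K = (31/16)/ε

Fix ε > 0. We seek K > 0 such that u > K implies |(-2u + 12)/(8u + 14) + 1/4| < ε.
(-2u + 12)/(8u + 14) + 1/4 = (8(-2u + 12) − (-2)(8u + 14)) / (8(8u + 14)) = 124/(8(8u + 14)).
For u > 0 we have 8u + 14 > 8u, so |(-2u + 12)/(8u + 14) + 1/4| = 124/(8(8u + 14)) < 124/(8·8u) = (31/16)/u.
Thus |(-2u + 12)/(8u + 14) + 1/4| < ε whenever u > (31/16)/ε.
Take K = (31/16)/ε. If u > K then |(-2u + 12)/(8u + 14) + 1/4| < (31/16)/u < ε.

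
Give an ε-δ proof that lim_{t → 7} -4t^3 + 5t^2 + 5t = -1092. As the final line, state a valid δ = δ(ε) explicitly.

δ = min(1, ε/596)

Let ε > 0. We want δ > 0 such that 0 < |t − 7| < δ implies |(-4t^3 + 5t^2 + 5t) + 1092| < ε.
(-4t^3 + 5t^2 + 5t) + 1092 = -4t^3 + 5t^2 + 5t + 1092 = (t − 7)(-4t^2 - 23t - 156).
So |(-4t^3 + 5t^2 + 5t) + 1092| = |t − 7|·|-4t^2 - 23t - 156|.
Assume first that |t − 7| < 1, so |t| < 8. Then |-4t^2 - 23t - 156| ≤ 4·8^2 + 23·8 + 156 = 596.
Hence |(-4t^3 + 5t^2 + 5t) + 1092| ≤ 596|t − 7| < ε provided |t − 7| < ε/596.
Take δ = min(1, ε/596). Then 0 < |t − 7| < δ gives both |t − 7| < 1 and |t − 7| < ε/596, so |(-4t^3 + 5t^2 + 5t) + 1092| < ε.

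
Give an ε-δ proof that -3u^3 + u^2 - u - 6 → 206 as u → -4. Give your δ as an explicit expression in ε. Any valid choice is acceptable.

δ = min(2, ε/239)

Let ε > 0. We want δ > 0 such that 0 < |u + 4| < δ implies |(-3u^3 + u^2 - u - 6) − 206| < ε.
(-3u^3 + u^2 - u - 6) − 206 = -3u^3 + u^2 - u - 212 = (u + 4)(-3u^2 + 13u - 53).
So |(-3u^3 + u^2 - u - 6) − 206| = |u + 4|·|-3u^2 + 13u - 53|.
Assume first that |u + 4| < 2, so |u| < 6. Then |-3u^2 + 13u - 53| ≤ 3·6^2 + 13·6 + 53 = 239.
Hence |(-3u^3 + u^2 - u - 6) − 206| ≤ 239|u + 4| < ε provided |u + 4| < ε/239.
Choosing δ = min(2, ε/239) ensures both conditions, hence |(-3u^3 + u^2 - u - 6) − 206| < ε.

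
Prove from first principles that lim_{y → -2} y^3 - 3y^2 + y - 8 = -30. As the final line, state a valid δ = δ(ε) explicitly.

δ = min(2, ε/47)

Fix ε > 0. We want δ > 0 such that 0 < |y + 2| < δ implies |(y^3 - 3y^2 + y - 8) + 30| < ε.
(y^3 - 3y^2 + y - 8) + 30 = y^3 - 3y^2 + y + 22 = (y + 2)(y^2 - 5y + 11).
So |(y^3 - 3y^2 + y - 8) + 30| = |y + 2|·|y^2 - 5y + 11|.
Require δ ≤ 2. Then |y + 2| < 2 gives |y| < 4, and by the triangle inequality |y^2 - 5y + 11| ≤ 4^2 + 5·4 + 11 = 47.
Hence |(y^3 - 3y^2 + y - 8) + 30| ≤ 47|y + 2| < ε provided |y + 2| < ε/47.
Choosing δ = min(2, ε/47) ensures both conditions, hence |(y^3 - 3y^2 + y - 8) + 30| < ε.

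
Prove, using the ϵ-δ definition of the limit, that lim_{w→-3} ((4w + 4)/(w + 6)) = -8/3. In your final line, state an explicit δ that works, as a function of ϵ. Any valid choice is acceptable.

δ = min(3/2, (9/40)ϵ)

Fix ϵ > 0. We want δ > 0 with 0 < |w + 3| < δ ⇒ |(4w + 4)/(w + 6) + 8/3| < ϵ.
Combining over a common denominator, (4w + 4)/(w + 6) + 8/3 = [(4w + 4)·3 − (-8)·(w + 6)] / [3·(w + 6)] = 20(w + 3) / (3(w + 6)).
So |(4w + 4)/(w + 6) + 8/3| = 20|w + 3| / (3·|w + 6|).
Restrict δ ≤ 3/2. Then |w + 3| < 3/2 gives |w + 6| = |(w + 3) + 3| ≥ 3 − 3/2 = 3/2.
Hence |(4w + 4)/(w + 6) + 8/3| < 20|w + 3|/(3·(3/2)) = (40/9)|w + 3|, which is < ϵ once |w + 3| < (9/40)ϵ.
Take δ = min(3/2, (9/40)ϵ). Then 0 < |w + 3| < δ forces both bounds, so |(4w + 4)/(w + 6) + 8/3| < ϵ.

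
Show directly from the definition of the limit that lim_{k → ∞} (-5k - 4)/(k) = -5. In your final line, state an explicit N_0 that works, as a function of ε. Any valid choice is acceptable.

Let ε > 0. For k ≥ 1, |(-5k - 4)/(k) + 5| = |-4|/((k)) = 4/((k)).
Since k ≥ k for k ≥ 1, this is ≤ 4/(k) = 4/k.
So |(-5k - 4)/(k) + 5| < ε whenever k > 4/ε.
Take N_0 = 4/ε. If k > N_0 then |(-5k - 4)/(k) + 5| ≤ 4/k < ε.

N_0 = 4/ε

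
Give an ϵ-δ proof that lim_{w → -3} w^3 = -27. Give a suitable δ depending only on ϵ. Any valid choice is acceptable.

δ = min(1, ϵ/37)

Suppose ϵ > 0. We seek δ > 0 with 0 < |w + 3| < δ ⇒ |w^3 + 27| < ϵ.
Factor: w^3 + 27 = (w + 3)(w^2 - 3w + 9), so |w^3 + 27| = |w + 3|·|w^2 - 3w + 9|.
Restrict δ ≤ 1. Then |w + 3| < 1 gives |w| < 4, so by the triangle inequality |w^2 - 3w + 9| ≤ 4^2 + 3·4 + 9 = 37.
Hence |w^3 + 27| ≤ 37|w + 3|, which is < ϵ once |w + 3| < ϵ/37.
Take δ = min(1, ϵ/37). If 0 < |w + 3| < δ then both bounds hold and |w^3 + 27| ≤ 37|w + 3| < 37·(ϵ/37) = ϵ.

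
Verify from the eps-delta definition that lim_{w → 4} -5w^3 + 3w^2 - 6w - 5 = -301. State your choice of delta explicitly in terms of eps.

Let eps > 0 be given. We want delta > 0 such that 0 < |w − 4| < delta implies |(-5w^3 + 3w^2 - 6w - 5) + 301| < eps.
(-5w^3 + 3w^2 - 6w - 5) + 301 = -5w^3 + 3w^2 - 6w + 296 = (w − 4)(-5w^2 - 17w - 74).
So |(-5w^3 + 3w^2 - 6w - 5) + 301| = |w − 4|·|-5w^2 - 17w - 74|.
Require delta ≤ 2. Then |w − 4| < 2 gives |w| < 6, and by the triangle inequality |-5w^2 - 17w - 74| ≤ 5·6^2 + 17·6 + 74 = 356.
Hence |(-5w^3 + 3w^2 - 6w - 5) + 301| ≤ 356|w − 4| < eps provided |w − 4| < eps/356.
Choosing delta = min(2, eps/356) ensures both conditions, hence |(-5w^3 + 3w^2 - 6w - 5) + 301| < eps.

delta = min(2, eps/356)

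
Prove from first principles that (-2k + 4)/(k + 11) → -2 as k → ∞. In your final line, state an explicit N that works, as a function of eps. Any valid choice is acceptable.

N = 26/eps

Fix eps > 0. For k ≥ 1, |(-2k + 4)/(k + 11) + 2| = |26|/((k + 11)) = 26/((k + 11)).
Since k + 11 ≥ k for k ≥ 1, this is ≤ 26/(k) = 26/k.
So |(-2k + 4)/(k + 11) + 2| < eps whenever k > 26/eps.
Take N = 26/eps. If k > N then |(-2k + 4)/(k + 11) + 2| ≤ 26/k < eps.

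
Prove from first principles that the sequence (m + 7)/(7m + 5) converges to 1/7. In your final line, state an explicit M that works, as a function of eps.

Fix eps > 0. For m ≥ 1, |(m + 7)/(7m + 5) − (1/7)| = |44|/(7(7m + 5)) = 44/(7(7m + 5)).
Since 7m + 5 ≥ 7m for m ≥ 1, this is ≤ 44/(7·7m) = (44/49)/m.
So |(m + 7)/(7m + 5) − (1/7)| < eps whenever m > (44/49)/eps.
Take M = (44/49)/eps. If m > M then |(m + 7)/(7m + 5) − (1/7)| ≤ (44/49)/m < eps.

M = (44/49)/eps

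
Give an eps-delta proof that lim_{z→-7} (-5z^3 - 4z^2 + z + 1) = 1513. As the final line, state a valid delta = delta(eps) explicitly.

Suppose eps > 0. We want delta > 0 such that 0 < |z + 7| < delta implies |(-5z^3 - 4z^2 + z + 1) − 1513| < eps.
(-5z^3 - 4z^2 + z + 1) − 1513 = -5z^3 - 4z^2 + z - 1512 = (z + 7)(-5z^2 + 31z - 216).
So |(-5z^3 - 4z^2 + z + 1) − 1513| = |z + 7|·|-5z^2 + 31z - 216|.
Require delta ≤ 1. Then |z + 7| < 1 gives |z| < 8, and by the triangle inequality |-5z^2 + 31z - 216| ≤ 5·8^2 + 31·8 + 216 = 784.
Hence |(-5z^3 - 4z^2 + z + 1) − 1513| ≤ 784|z + 7| < eps provided |z + 7| < eps/784.
Choosing delta = min(1, eps/784) ensures both conditions, hence |(-5z^3 - 4z^2 + z + 1) − 1513| < eps.

delta = min(1, eps/784)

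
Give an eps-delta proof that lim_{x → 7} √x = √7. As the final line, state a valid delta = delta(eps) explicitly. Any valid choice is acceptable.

delta = min(7, √7·eps)

Let eps > 0 be given. We want delta > 0 such that 0 < |x − 7| < delta implies |√x − √7| < eps.
Multiplying by the conjugate, |√x − √7| = |x − 7|/(√x + √7).
Restrict delta ≤ 7 so that |x − 7| < 7 forces x > 0, and then √x + √7 > √7.
Hence |√x − √7| < |x − 7|/√7, which is < eps once |x − 7| < √7·eps.
Take delta = min(7, √7·eps). If 0 < |x − 7| < delta then x > 0 and |√x − √7| < |x − 7|/√7 < eps.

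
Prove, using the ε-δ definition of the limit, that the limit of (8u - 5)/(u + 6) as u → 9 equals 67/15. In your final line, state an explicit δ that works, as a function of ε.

Let ε > 0 be given. We want δ > 0 with 0 < |u − 9| < δ ⇒ |(8u - 5)/(u + 6) − (67/15)| < ε.
Combining over a common denominator, (8u - 5)/(u + 6) − (67/15) = [(8u - 5)·15 − 67·(u + 6)] / [15·(u + 6)] = 53(u − 9) / (15(u + 6)).
So |(8u - 5)/(u + 6) − (67/15)| = 53|u − 9| / (15·|u + 6|).
Require δ ≤ 15/2, so |u + 6| ≥ |15| − |u − 9| > 15 − 15/2 = 15/2.
Hence |(8u - 5)/(u + 6) − (67/15)| < 53|u − 9|/(15·(15/2)) = (106/225)|u − 9|, which is < ε once |u − 9| < (225/106)ε.
Take δ = min(15/2, (225/106)ε). Then 0 < |u − 9| < δ forces both bounds, so |(8u - 5)/(u + 6) − (67/15)| < ε.

δ = min(15/2, (225/106)ε)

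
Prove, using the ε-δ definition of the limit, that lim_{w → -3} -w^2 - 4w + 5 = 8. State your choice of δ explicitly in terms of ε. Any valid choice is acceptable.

δ = min(1, ε/5)

Let ε > 0 be given. We want δ > 0 such that 0 < |w + 3| < δ implies |(-w^2 - 4w + 5) − 8| < ε.
(-w^2 - 4w + 5) − 8 = -w^2 - 4w - 3 = (w + 3)(-w - 1).
So |(-w^2 - 4w + 5) − 8| = |w + 3|·|-w - 1|.
Require δ ≤ 1. Then |w + 3| < 1 gives |w| < 4, and by the triangle inequality |-w - 1| ≤ 4 + 1 = 5.
Hence |(-w^2 - 4w + 5) − 8| ≤ 5|w + 3| < ε provided |w + 3| < ε/5.
Take δ = min(1, ε/5). Then 0 < |w + 3| < δ gives both |w + 3| < 1 and |w + 3| < ε/5, so |(-w^2 - 4w + 5) − 8| < ε.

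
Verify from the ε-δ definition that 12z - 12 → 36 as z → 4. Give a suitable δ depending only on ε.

Fix ε > 0. We need δ > 0 so that 0 < |z − 4| < δ implies |(12z - 12) − 36| < ε.
Since (12z - 12) − 36 = 12(z − 4), we have |(12z - 12) − 36| = 12|z − 4|.
So 12|z − 4| < ε exactly when |z − 4| < ε/12.
Choosing δ = ε/12 gives |(12z - 12) − 36| = 12|z − 4| < ε whenever |z − 4| < δ.

δ = ε/12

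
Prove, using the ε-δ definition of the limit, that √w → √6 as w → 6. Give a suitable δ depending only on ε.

δ = min(6, √6·ε)

Fix ε > 0. We want δ > 0 such that 0 < |w − 6| < δ implies |√w − √6| < ε.
Rationalise: √w − √6 = (w − 6)/(√w + √6), so |√w − √6| = |w − 6|/(√w + √6).
Restrict δ ≤ 6 so that |w − 6| < 6 forces w > 0, and then √w + √6 > √6.
Hence |√w − √6| < |w − 6|/√6, which is < ε once |w − 6| < √6·ε.
Take δ = min(6, √6·ε). If 0 < |w − 6| < δ then w > 0 and |√w − √6| < |w − 6|/√6 < ε.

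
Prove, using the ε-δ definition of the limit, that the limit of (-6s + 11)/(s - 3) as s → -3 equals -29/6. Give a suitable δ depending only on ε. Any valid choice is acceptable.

Let ε > 0 be given. We want δ > 0 with 0 < |s + 3| < δ ⇒ |(-6s + 11)/(s - 3) + 29/6| < ε.
Combining over a common denominator, (-6s + 11)/(s - 3) + 29/6 = [(-6s + 11)·(-6) − 29·(s - 3)] / [(-6)·(s - 3)] = 7(s + 3) / ((-6)(s - 3)).
So |(-6s + 11)/(s - 3) + 29/6| = 7|s + 3| / (6·|s − 3|).
Restrict δ ≤ 3. Then |s + 3| < 3 gives |s − 3| = |(s + 3) + (-6)| ≥ 6 − 3 = 3.
Hence |(-6s + 11)/(s - 3) + 29/6| < 7|s + 3|/(6·3) = (7/18)|s + 3|, which is < ε once |s + 3| < (18/7)ε.
Take δ = min(3, (18/7)ε). Then 0 < |s + 3| < δ forces both bounds, so |(-6s + 11)/(s - 3) + 29/6| < ε.

δ = min(3, (18/7)ε)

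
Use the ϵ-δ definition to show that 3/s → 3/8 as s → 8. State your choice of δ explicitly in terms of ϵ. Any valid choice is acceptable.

δ = min(4, (32/3)ϵ)

Fix ϵ > 0. We seek δ > 0 such that 0 < |s − 8| < δ implies |3/s − (3/8)| < ϵ.
|3/s − (3/8)| = 3·|8 − s|/(8·|s|) = 3|s − 8|/(8|s|).
Restrict δ ≤ 4. Then |s − 8| < 4 gives |s| > 4, so 8|s| > 32.
Then |3/s − (3/8)| < 3|s − 8|/32, which is < ϵ when |s − 8| < (32/3)ϵ.
Take δ = min(4, (32/3)ϵ). Then 0 < |s − 8| < δ gives both |s − 8| < 4 and |s − 8| < (32/3)ϵ, so |3/s − (3/8)| < ϵ.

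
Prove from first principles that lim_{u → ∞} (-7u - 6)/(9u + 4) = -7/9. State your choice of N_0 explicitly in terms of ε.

N_0 = (26/81)/ε

Suppose ε > 0. We seek N_0 > 0 such that u > N_0 implies |(-7u - 6)/(9u + 4) + 7/9| < ε.
(-7u - 6)/(9u + 4) + 7/9 = (9(-7u - 6) − (-7)(9u + 4)) / (9(9u + 4)) = -26/(9(9u + 4)).
For u > 0 we have 9u + 4 > 9u, so |(-7u - 6)/(9u + 4) + 7/9| = 26/(9(9u + 4)) < 26/(9·9u) = (26/81)/u.
Thus |(-7u - 6)/(9u + 4) + 7/9| < ε whenever u > (26/81)/ε.
Take N_0 = (26/81)/ε. If u > N_0 then |(-7u - 6)/(9u + 4) + 7/9| < (26/81)/u < ε.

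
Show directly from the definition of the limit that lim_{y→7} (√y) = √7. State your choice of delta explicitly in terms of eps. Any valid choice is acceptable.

Suppose eps > 0. We want delta > 0 such that 0 < |y − 7| < delta implies |√y − √7| < eps.
Rationalise: √y − √7 = (y − 7)/(√y + √7), so |√y − √7| = |y − 7|/(√y + √7).
Restrict delta ≤ 7 so that |y − 7| < 7 forces y > 0, and then √y + √7 > √7.
Hence |√y − √7| < |y − 7|/√7, which is < eps once |y − 7| < √7·eps.
Take delta = min(7, √7·eps). If 0 < |y − 7| < delta then y > 0 and |√y − √7| < |y − 7|/√7 < eps.

delta = min(7, √7·eps)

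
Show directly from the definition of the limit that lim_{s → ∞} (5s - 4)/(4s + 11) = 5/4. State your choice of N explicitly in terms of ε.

Fix ε > 0. We seek N > 0 such that s > N implies |(5s - 4)/(4s + 11) − (5/4)| < ε.
(5s - 4)/(4s + 11) − (5/4) = (4(5s - 4) − 5(4s + 11)) / (4(4s + 11)) = -71/(4(4s + 11)).
For s > 0 we have 4s + 11 > 4s, so |(5s - 4)/(4s + 11) − (5/4)| = 71/(4(4s + 11)) < 71/(4·4s) = (71/16)/s.
Thus |(5s - 4)/(4s + 11) − (5/4)| < ε whenever s > (71/16)/ε.
Take N = (71/16)/ε. If s > N then |(5s - 4)/(4s + 11) − (5/4)| < (71/16)/s < ε.

N = (71/16)/ε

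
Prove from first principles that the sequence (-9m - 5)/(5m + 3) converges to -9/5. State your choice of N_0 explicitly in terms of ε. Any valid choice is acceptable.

N_0 = (2/25)/ε

Let ε > 0 be given. For m ≥ 1, |(-9m - 5)/(5m + 3) + 9/5| = |2|/(5(5m + 3)) = 2/(5(5m + 3)).
Since 5m + 3 ≥ 5m for m ≥ 1, this is ≤ 2/(5·5m) = (2/25)/m.
So |(-9m - 5)/(5m + 3) + 9/5| < ε whenever m > (2/25)/ε.
Take N_0 = (2/25)/ε. If m > N_0 then |(-9m - 5)/(5m + 3) + 9/5| ≤ (2/25)/m < ε.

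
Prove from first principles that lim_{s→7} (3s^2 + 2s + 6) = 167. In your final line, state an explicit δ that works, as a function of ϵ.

Fix ϵ > 0. We want δ > 0 such that 0 < |s − 7| < δ implies |(3s^2 + 2s + 6) − 167| < ϵ.
(3s^2 + 2s + 6) − 167 = 3s^2 + 2s - 161 = (s − 7)(3s + 23).
So |(3s^2 + 2s + 6) − 167| = |s − 7|·|3s + 23|.
Require δ ≤ 1. Then |s − 7| < 1 gives |s| < 8, and by the triangle inequality |3s + 23| ≤ 3·8 + 23 = 47.
Hence |(3s^2 + 2s + 6) − 167| ≤ 47|s − 7| < ϵ provided |s − 7| < ϵ/47.
Take δ = min(1, ϵ/47). Then 0 < |s − 7| < δ gives both |s − 7| < 1 and |s − 7| < ϵ/47, so |(3s^2 + 2s + 6) − 167| < ϵ.

δ = min(1, ϵ/47)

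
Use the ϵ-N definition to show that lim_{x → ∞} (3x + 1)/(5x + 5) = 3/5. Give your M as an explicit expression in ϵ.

Suppose ϵ > 0. We seek M > 0 such that x > M implies |(3x + 1)/(5x + 5) − (3/5)| < ϵ.
(3x + 1)/(5x + 5) − (3/5) = (5(3x + 1) − 3(5x + 5)) / (5(5x + 5)) = -10/(5(5x + 5)).
For x > 0 we have 5x + 5 > 5x, so |(3x + 1)/(5x + 5) − (3/5)| = 10/(5(5x + 5)) < 10/(5·5x) = (2/5)/x.
Thus |(3x + 1)/(5x + 5) − (3/5)| < ϵ whenever x > (2/5)/ϵ.
Take M = (2/5)/ϵ. If x > M then |(3x + 1)/(5x + 5) − (3/5)| < (2/5)/x < ϵ.

M = (2/5)/ϵ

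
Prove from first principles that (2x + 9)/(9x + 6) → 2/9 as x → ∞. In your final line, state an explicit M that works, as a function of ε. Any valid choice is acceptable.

M = (23/27)/ε

Let ε > 0. We seek M > 0 such that x > M implies |(2x + 9)/(9x + 6) − (2/9)| < ε.
(2x + 9)/(9x + 6) − (2/9) = (9(2x + 9) − 2(9x + 6)) / (9(9x + 6)) = 69/(9(9x + 6)).
For x > 0 we have 9x + 6 > 9x, so |(2x + 9)/(9x + 6) − (2/9)| = 69/(9(9x + 6)) < 69/(9·9x) = (23/27)/x.
Thus |(2x + 9)/(9x + 6) − (2/9)| < ε whenever x > (23/27)/ε.
Take M = (23/27)/ε. If x > M then |(2x + 9)/(9x + 6) − (2/9)| < (23/27)/x < ε.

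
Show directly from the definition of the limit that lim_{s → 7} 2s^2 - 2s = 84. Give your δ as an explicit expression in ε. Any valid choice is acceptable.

δ = min(1, ε/28)

Fix ε > 0. We want δ > 0 such that 0 < |s − 7| < δ implies |(2s^2 - 2s) − 84| < ε.
(2s^2 - 2s) − 84 = 2s^2 - 2s - 84 = (s − 7)(2s + 12).
So |(2s^2 - 2s) − 84| = |s − 7|·|2s + 12|.
Assume first that |s − 7| < 1, so |s| < 8. Then |2s + 12| ≤ 2·8 + 12 = 28.
Hence |(2s^2 - 2s) − 84| ≤ 28|s − 7| < ε provided |s − 7| < ε/28.
Take δ = min(1, ε/28). Then 0 < |s − 7| < δ gives both |s − 7| < 1 and |s − 7| < ε/28, so |(2s^2 - 2s) − 84| < ε.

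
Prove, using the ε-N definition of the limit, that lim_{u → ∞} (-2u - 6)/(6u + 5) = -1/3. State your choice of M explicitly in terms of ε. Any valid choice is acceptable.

M = (13/18)/ε

Suppose ε > 0. We seek M > 0 such that u > M implies |(-2u - 6)/(6u + 5) + 1/3| < ε.
(-2u - 6)/(6u + 5) + 1/3 = (6(-2u - 6) − (-2)(6u + 5)) / (6(6u + 5)) = -26/(6(6u + 5)).
For u > 0 we have 6u + 5 > 6u, so |(-2u - 6)/(6u + 5) + 1/3| = 26/(6(6u + 5)) < 26/(6·6u) = (13/18)/u.
Thus |(-2u - 6)/(6u + 5) + 1/3| < ε whenever u > (13/18)/ε.
Take M = (13/18)/ε. If u > M then |(-2u - 6)/(6u + 5) + 1/3| < (13/18)/u < ε.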